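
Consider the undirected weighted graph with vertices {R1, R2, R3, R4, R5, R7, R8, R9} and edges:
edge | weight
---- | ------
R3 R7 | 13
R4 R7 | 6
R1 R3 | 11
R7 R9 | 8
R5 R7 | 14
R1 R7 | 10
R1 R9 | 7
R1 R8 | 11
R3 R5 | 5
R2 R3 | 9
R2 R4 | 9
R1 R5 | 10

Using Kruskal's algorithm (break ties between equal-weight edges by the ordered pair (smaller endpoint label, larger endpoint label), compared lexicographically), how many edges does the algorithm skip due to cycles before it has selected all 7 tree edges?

3

Kruskal: consider edges lightest-first.
R3 R5 (5): add — endpoints in different components.
R4 R7 (6): add — endpoints in different components.
R1 R9 (7): add — endpoints in different components.
R7 R9 (8): add — endpoints in different components.
R2 R3 (9): add — endpoints in different components.
R2 R4 (9): add — endpoints in different components.
R1 R5 (10): skip — R5 and R1 already connected.
R1 R7 (10): skip — R7 and R1 already connected.
R1 R3 (11): skip — R1 and R3 already connected.
R1 R8 (11): add — endpoints in different components.
Edges rejected before the tree was complete: 3.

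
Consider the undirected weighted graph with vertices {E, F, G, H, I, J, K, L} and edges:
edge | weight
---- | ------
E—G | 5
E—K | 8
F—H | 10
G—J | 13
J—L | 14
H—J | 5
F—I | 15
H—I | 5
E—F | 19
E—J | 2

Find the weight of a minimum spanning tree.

Kruskal: consider edges lightest-first.
E—J (2): add — endpoints in different components.
E—G (5): add — endpoints in different components.
H—I (5): add — endpoints in different components.
H—J (5): add — endpoints in different components.
E—K (8): add — endpoints in different components.
F—H (10): add — endpoints in different components.
G—J (13): skip — G and J already connected.
J—L (14): add — endpoints in different components.
MST edges: E—J, E—G, H—I, H—J, E—K, F—H, J—L; total weight 2+5+5+5+8+10+14 = 49.

49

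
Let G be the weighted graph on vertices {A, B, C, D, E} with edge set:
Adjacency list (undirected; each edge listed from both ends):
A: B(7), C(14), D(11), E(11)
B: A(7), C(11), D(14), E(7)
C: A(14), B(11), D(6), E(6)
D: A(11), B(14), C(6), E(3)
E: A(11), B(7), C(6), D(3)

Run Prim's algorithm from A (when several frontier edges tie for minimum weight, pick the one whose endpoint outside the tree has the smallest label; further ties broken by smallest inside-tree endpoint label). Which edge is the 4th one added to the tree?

Prim's algorithm from A:
Step 1: frontier [A–B 7, A–D 11, A–E 11, A–C 14] → take A–B (7); add B.
Step 2: frontier [A–D 11, A–E 11, A–C 14, B–E 7, B–C 11, B–D 14] → take B–E (7); add E.
Step 3: frontier [A–D 11, A–C 14, B–C 11, B–D 14, D–E 3, C–E 6] → take D–E (3); add D.
Step 4: frontier [A–C 14, B–C 11, C–D 6, C–E 6] → take C–D (6); add C.
The 4th edge added is C–D.

C-D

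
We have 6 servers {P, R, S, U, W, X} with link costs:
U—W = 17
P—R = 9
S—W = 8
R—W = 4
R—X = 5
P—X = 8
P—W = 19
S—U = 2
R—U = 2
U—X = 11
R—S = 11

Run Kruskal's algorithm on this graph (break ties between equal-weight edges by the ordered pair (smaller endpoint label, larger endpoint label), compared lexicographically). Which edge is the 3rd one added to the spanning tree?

R-W

Kruskal: consider edges lightest-first.
R—U (2): add — endpoints in different components.
S—U (2): add — endpoints in different components.
R—W (4): add — endpoints in different components.
R—X (5): add — endpoints in different components.
P—X (8): add — endpoints in different components.
The 3rd edge added is R—W.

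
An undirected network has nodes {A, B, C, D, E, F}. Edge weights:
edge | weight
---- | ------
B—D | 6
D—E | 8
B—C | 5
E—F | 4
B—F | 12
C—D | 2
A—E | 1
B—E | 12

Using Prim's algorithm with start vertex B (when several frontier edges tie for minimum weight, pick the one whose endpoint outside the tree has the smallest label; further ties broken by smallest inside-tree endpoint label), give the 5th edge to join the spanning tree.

Prim, starting at B.
Step 1: cheapest edge leaving the tree is B—C (5); add C.
Step 2: cheapest edge leaving the tree is C—D (2); add D.
Step 3: cheapest edge leaving the tree is D—E (8); add E.
Step 4: cheapest edge leaving the tree is A—E (1); add A.
Step 5: cheapest edge leaving the tree is E—F (4); add F.
The 5th edge added is E—F.

E-F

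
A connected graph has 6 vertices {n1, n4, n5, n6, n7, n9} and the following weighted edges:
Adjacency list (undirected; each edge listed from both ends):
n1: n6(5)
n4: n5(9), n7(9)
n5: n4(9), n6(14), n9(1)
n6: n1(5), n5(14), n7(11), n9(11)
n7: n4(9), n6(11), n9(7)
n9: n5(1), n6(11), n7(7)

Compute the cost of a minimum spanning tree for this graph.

Prim's algorithm from n4:
Step 1: frontier [n4-n5 9, n4-n7 9] → take n4-n5 (9); add n5.
Step 2: frontier [n4-n7 9, n5-n9 1, n5-n6 14] → take n5-n9 (1); add n9.
Step 3: frontier [n4-n7 9, n5-n6 14, n7-n9 7, n6-n9 11] → take n7-n9 (7); add n7.
Step 4: frontier [n5-n6 14, n6-n7 11, n6-n9 11] → take n6-n7 (11); add n6.
Step 5: frontier [n1-n6 5] → take n1-n6 (5); add n1.
MST edges: n4-n5, n5-n9, n7-n9, n6-n7, n1-n6; total weight 9+1+7+11+5 = 33.

33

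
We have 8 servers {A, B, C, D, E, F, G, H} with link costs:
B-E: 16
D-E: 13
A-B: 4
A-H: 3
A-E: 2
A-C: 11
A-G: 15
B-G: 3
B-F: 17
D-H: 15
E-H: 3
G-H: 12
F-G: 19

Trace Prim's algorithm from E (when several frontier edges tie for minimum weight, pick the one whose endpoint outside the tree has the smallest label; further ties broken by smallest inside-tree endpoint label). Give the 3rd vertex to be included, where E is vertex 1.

H

Prim, starting at E.
Step 1: cheapest edge leaving the tree is A-E (2); add A.
Step 2: cheapest edge leaving the tree is A-H (3); add H.
Step 3: cheapest edge leaving the tree is A-B (4); add B.
Step 4: cheapest edge leaving the tree is B-G (3); add G.
Step 5: cheapest edge leaving the tree is A-C (11); add C.
Step 6: cheapest edge leaving the tree is D-E (13); add D.
Step 7: cheapest edge leaving the tree is B-F (17); add F.
Vertex order: E, A, H, B, G, C, D, F. The 3rd vertex is H.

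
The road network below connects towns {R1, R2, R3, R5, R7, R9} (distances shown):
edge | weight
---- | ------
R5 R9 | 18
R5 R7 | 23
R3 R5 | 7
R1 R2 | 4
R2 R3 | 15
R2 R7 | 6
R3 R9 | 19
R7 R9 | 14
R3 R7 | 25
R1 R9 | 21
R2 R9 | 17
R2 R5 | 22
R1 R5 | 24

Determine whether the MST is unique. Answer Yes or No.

Sort edges by weight, then run Kruskal:
R1 R2 (4): add. Components now {R7} {R5} {R1,R2} {R3} {R9}
R2 R7 (6): add. Components now {R1,R2,R7} {R5} {R3} {R9}
R3 R5 (7): add. Components now {R1,R2,R7} {R3,R5} {R9}
R7 R9 (14): add. Components now {R1,R2,R7,R9} {R3,R5}
R2 R3 (15): add. Components now {R1,R2,R3,R5,R7,R9}
Every non-tree edge has weight strictly greater than the heaviest edge on the tree path between its endpoints, so the MST is unique.

Yes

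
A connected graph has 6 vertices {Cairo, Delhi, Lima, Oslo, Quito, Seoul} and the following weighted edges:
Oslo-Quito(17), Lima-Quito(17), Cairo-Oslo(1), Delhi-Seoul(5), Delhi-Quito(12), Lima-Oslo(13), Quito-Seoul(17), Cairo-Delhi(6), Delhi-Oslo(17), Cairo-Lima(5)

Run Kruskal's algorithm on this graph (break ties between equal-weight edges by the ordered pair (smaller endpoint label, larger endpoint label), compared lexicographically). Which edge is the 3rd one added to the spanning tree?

Kruskal: consider edges lightest-first.
Cairo-Oslo (1): add — endpoints in different components.
Cairo-Lima (5): add — endpoints in different components.
Delhi-Seoul (5): add — endpoints in different components.
Cairo-Delhi (6): add — endpoints in different components.
Delhi-Quito (12): add — endpoints in different components.
The 3rd edge added is Delhi-Seoul.

Delhi-Seoul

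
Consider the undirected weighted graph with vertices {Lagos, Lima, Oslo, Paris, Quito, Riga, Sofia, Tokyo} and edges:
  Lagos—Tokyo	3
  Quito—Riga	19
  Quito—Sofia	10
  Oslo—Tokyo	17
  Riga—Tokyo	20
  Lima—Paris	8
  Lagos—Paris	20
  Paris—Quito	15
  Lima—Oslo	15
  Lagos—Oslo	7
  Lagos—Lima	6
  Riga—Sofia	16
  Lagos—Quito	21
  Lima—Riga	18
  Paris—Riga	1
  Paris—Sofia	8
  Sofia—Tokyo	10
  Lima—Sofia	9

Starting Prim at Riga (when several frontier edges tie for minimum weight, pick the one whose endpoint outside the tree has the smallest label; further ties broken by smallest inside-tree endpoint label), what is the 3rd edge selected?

Lagos-Lima

Grow the tree from Riga using Prim:
Step 1: cheapest edge leaving the tree is Paris—Riga (1); add Paris.
Step 2: cheapest edge leaving the tree is Lima—Paris (8); add Lima.
Step 3: cheapest edge leaving the tree is Lagos—Lima (6); add Lagos.
Step 4: cheapest edge leaving the tree is Lagos—Tokyo (3); add Tokyo.
Step 5: cheapest edge leaving the tree is Lagos—Oslo (7); add Oslo.
Step 6: cheapest edge leaving the tree is Paris—Sofia (8); add Sofia.
Step 7: cheapest edge leaving the tree is Quito—Sofia (10); add Quito.
The 3rd edge added is Lagos—Lima.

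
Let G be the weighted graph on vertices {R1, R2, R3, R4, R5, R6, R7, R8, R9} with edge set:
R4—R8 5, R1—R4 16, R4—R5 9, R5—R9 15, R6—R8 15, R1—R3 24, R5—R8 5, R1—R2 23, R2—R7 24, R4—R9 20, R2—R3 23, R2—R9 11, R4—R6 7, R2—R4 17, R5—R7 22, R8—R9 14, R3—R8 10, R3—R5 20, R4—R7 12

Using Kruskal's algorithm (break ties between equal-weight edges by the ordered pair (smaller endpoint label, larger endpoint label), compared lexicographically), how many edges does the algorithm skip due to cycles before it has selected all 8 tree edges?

3

Kruskal's algorithm — process edges by increasing weight (ties by edge label):
R4—R8 (5): add — endpoints in different components.
R5—R8 (5): add — endpoints in different components.
R4—R6 (7): add — endpoints in different components.
R4—R5 (9): skip — R5 and R4 already connected.
R3—R8 (10): add — endpoints in different components.
R2—R9 (11): add — endpoints in different components.
R4—R7 (12): add — endpoints in different components.
R8—R9 (14): add — endpoints in different components.
R5—R9 (15): skip — R5 and R9 already connected.
R6—R8 (15): skip — R8 and R6 already connected.
R1—R4 (16): add — endpoints in different components.
Edges rejected before the tree was complete: 3.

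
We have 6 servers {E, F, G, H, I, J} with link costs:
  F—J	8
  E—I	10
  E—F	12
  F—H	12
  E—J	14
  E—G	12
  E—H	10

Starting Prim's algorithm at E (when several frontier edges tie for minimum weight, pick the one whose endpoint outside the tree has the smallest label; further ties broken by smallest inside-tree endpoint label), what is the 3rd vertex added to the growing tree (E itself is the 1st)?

Prim's algorithm from E:
Step 1: cheapest edge leaving the tree is E—H (10); add H.
Step 2: cheapest edge leaving the tree is E—I (10); add I.
Step 3: cheapest edge leaving the tree is E—F (12); add F.
Step 4: cheapest edge leaving the tree is F—J (8); add J.
Step 5: cheapest edge leaving the tree is E—G (12); add G.
Vertex order: E, H, I, F, J, G. The 3rd vertex is I.

I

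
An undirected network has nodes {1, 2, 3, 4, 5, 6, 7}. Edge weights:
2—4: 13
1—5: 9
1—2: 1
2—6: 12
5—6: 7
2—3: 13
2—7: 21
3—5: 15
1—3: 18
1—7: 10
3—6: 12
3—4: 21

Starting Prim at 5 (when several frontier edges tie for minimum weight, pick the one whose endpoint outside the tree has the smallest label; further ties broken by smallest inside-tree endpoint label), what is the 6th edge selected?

Prim's algorithm from 5:
Step 1: frontier [5—6 7, 1—5 9, 3—5 15] → take 5—6 (7); add 6.
Step 2: frontier [1—5 9, 3—5 15, 2—6 12, 3—6 12] → take 1—5 (9); add 1.
Step 3: frontier [1—2 1, 1—7 10, 1—3 18, 3—5 15, 2—6 12, 3—6 12] → take 1—2 (1); add 2.
Step 4: frontier [1—7 10, 1—3 18, 2—3 13, 2—4 13, 2—7 21, 3—5 15, 3—6 12] → take 1—7 (10); add 7.
Step 5: frontier [1—3 18, 2—3 13, 2—4 13, 3—5 15, 3—6 12] → take 3—6 (12); add 3.
Step 6: frontier [2—4 13, 3—4 21] → take 2—4 (13); add 4.
The 6th edge added is 2—4.

2-4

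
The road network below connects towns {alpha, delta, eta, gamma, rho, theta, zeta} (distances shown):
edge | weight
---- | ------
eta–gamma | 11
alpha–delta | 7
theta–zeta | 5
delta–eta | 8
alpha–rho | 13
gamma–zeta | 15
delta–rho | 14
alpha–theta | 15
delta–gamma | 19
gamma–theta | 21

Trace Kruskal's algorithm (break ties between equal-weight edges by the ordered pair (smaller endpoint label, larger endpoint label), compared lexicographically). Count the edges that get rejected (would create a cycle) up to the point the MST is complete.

Kruskal: consider edges lightest-first.
theta–zeta (5): add — endpoints in different components.
alpha–delta (7): add — endpoints in different components.
delta–eta (8): add — endpoints in different components.
eta–gamma (11): add — endpoints in different components.
alpha–rho (13): add — endpoints in different components.
delta–rho (14): skip — delta and rho already connected.
alpha–theta (15): add — endpoints in different components.
Edges rejected before the tree was complete: 1.

1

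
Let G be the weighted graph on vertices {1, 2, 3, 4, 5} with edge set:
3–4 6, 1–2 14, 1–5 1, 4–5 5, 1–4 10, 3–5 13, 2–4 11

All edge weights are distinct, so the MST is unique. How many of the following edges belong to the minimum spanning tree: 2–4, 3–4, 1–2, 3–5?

2

Kruskal's algorithm — process edges by increasing weight (ties by edge label):
1–5 (1): add. Components now {1,5} {2} {3} {4}
4–5 (5): add. Components now {1,4,5} {2} {3}
3–4 (6): add. Components now {1,3,4,5} {2}
1–4 (10): skip — 1 and 4 already connected.
2–4 (11): add. Components now {1,2,3,4,5}
MST edge set: {1–5, 4–5, 3–4, 2–4}.
Of the listed edges, {2–4, 3–4} are in the MST → 2.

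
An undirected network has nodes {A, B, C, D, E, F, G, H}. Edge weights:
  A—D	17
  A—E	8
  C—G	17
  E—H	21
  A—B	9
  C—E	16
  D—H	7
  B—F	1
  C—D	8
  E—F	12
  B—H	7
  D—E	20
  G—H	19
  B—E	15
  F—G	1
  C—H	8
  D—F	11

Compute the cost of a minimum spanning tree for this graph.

Grow the tree from A using Prim:
Step 1: cheapest edge leaving the tree is A—E (8); add E.
Step 2: cheapest edge leaving the tree is A—B (9); add B.
Step 3: cheapest edge leaving the tree is B—F (1); add F.
Step 4: cheapest edge leaving the tree is F—G (1); add G.
Step 5: cheapest edge leaving the tree is B—H (7); add H.
Step 6: cheapest edge leaving the tree is D—H (7); add D.
Step 7: cheapest edge leaving the tree is C—D (8); add C.
MST edges: A—E, A—B, B—F, F—G, B—H, D—H, C—D; total weight 8+9+1+1+7+7+8 = 41.

41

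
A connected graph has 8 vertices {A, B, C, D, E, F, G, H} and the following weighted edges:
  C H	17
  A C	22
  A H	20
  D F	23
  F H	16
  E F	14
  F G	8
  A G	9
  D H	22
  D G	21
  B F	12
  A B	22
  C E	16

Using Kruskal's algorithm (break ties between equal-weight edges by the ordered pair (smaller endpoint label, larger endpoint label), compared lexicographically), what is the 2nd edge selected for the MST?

A-G

Kruskal's algorithm — process edges by increasing weight (ties by edge label):
F G (8): add — endpoints in different components.
A G (9): add — endpoints in different components.
B F (12): add — endpoints in different components.
E F (14): add — endpoints in different components.
C E (16): add — endpoints in different components.
F H (16): add — endpoints in different components.
C H (17): skip — C and H already connected.
A H (20): skip — A and H already connected.
D G (21): add — endpoints in different components.
The 2nd edge added is A G.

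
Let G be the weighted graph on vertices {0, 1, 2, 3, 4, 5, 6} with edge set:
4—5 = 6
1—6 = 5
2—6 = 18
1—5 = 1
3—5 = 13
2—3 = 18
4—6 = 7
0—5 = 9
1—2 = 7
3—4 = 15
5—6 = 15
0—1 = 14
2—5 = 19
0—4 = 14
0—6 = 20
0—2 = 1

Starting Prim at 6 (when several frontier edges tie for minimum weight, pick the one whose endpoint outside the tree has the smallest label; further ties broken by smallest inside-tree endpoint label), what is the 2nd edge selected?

Prim, starting at 6.
Step 1: cheapest edge leaving the tree is 1—6 (5); add 1.
Step 2: cheapest edge leaving the tree is 1—5 (1); add 5.
Step 3: cheapest edge leaving the tree is 4—5 (6); add 4.
Step 4: cheapest edge leaving the tree is 1—2 (7); add 2.
Step 5: cheapest edge leaving the tree is 0—2 (1); add 0.
Step 6: cheapest edge leaving the tree is 3—5 (13); add 3.
The 2nd edge added is 1—5.

1-5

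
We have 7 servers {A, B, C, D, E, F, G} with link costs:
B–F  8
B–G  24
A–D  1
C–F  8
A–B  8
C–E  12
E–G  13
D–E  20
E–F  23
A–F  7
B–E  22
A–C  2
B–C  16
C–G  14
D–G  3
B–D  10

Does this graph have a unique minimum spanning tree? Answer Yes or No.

Kruskal: consider edges lightest-first.
A–D (1): add. Components now {A,D} {B} {C} {E} {F} {G}
A–C (2): add. Components now {A,C,D} {B} {E} {F} {G}
D–G (3): add. Components now {A,C,D,G} {B} {E} {F}
A–F (7): add. Components now {A,C,D,F,G} {B} {E}
A–B (8): add. Components now {A,B,C,D,F,G} {E}
B–F (8): skip — B and F already connected.
C–F (8): skip — C and F already connected.
B–D (10): skip — B and D already connected.
C–E (12): add. Components now {A,B,C,D,E,F,G}
Non-tree edge B–F has weight 8, equal to the heaviest edge on its tree cycle — swapping gives another MST of the same weight. Not unique.

No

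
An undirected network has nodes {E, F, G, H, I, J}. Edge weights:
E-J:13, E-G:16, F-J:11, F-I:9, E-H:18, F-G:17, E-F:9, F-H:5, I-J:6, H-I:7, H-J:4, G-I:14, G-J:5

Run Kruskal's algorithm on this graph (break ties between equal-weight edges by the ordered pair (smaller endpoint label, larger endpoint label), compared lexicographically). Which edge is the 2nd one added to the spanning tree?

Sort edges by weight, then run Kruskal:
H-J (4): add — endpoints in different components.
F-H (5): add — endpoints in different components.
G-J (5): add — endpoints in different components.
I-J (6): add — endpoints in different components.
H-I (7): skip — H and I already connected.
E-F (9): add — endpoints in different components.
The 2nd edge added is F-H.

F-H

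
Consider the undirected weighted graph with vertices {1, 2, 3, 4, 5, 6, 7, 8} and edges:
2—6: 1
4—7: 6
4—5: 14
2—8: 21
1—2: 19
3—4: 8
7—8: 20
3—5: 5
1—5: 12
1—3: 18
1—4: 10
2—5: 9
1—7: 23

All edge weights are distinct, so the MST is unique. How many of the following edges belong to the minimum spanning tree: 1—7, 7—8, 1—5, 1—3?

Kruskal: consider edges lightest-first.
2—6 (1): add — endpoints in different components.
3—5 (5): add — endpoints in different components.
4—7 (6): add — endpoints in different components.
3—4 (8): add — endpoints in different components.
2—5 (9): add — endpoints in different components.
1—4 (10): add — endpoints in different components.
1—5 (12): skip — 1 and 5 already connected.
4—5 (14): skip — 4 and 5 already connected.
1—3 (18): skip — 1 and 3 already connected.
1—2 (19): skip — 1 and 2 already connected.
7—8 (20): add — endpoints in different components.
MST edge set: {2—6, 3—5, 4—7, 3—4, 2—5, 1—4, 7—8}.
Of the listed edges, {7—8} are in the MST → 1.

1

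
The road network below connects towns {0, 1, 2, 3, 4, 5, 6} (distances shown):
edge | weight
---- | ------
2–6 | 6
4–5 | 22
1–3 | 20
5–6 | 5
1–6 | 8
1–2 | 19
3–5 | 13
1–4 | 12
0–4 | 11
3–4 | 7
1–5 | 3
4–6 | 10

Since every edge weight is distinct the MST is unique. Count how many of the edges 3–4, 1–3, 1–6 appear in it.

Kruskal: consider edges lightest-first.
1–5 (3): add. Components now {0} {1,5} {2} {3} {4} {6}
5–6 (5): add. Components now {0} {1,5,6} {2} {3} {4}
2–6 (6): add. Components now {0} {1,2,5,6} {3} {4}
3–4 (7): add. Components now {0} {1,2,5,6} {3,4}
1–6 (8): skip — 1 and 6 already connected.
4–6 (10): add. Components now {0} {1,2,3,4,5,6}
0–4 (11): add. Components now {0,1,2,3,4,5,6}
MST edge set: {1–5, 5–6, 2–6, 3–4, 4–6, 0–4}.
Of the listed edges, {3–4} are in the MST → 1.

1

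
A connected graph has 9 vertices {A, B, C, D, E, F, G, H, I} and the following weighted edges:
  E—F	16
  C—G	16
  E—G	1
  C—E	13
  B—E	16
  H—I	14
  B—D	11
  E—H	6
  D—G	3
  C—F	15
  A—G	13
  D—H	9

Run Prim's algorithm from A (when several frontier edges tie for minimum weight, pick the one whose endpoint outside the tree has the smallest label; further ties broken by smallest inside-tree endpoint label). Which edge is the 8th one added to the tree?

Prim's algorithm from A:
Step 1: cheapest edge leaving the tree is A—G (13); add G.
Step 2: cheapest edge leaving the tree is E—G (1); add E.
Step 3: cheapest edge leaving the tree is D—G (3); add D.
Step 4: cheapest edge leaving the tree is E—H (6); add H.
Step 5: cheapest edge leaving the tree is B—D (11); add B.
Step 6: cheapest edge leaving the tree is C—E (13); add C.
Step 7: cheapest edge leaving the tree is H—I (14); add I.
Step 8: cheapest edge leaving the tree is C—F (15); add F.
The 8th edge added is C—F.

C-F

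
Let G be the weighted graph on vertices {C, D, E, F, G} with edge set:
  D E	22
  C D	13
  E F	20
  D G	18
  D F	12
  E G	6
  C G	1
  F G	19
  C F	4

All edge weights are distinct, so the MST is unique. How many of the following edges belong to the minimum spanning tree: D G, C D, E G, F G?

Sort edges by weight, then run Kruskal:
C G (1): add — endpoints in different components.
C F (4): add — endpoints in different components.
E G (6): add — endpoints in different components.
D F (12): add — endpoints in different components.
MST edge set: {C G, C F, E G, D F}.
Of the listed edges, {E G} are in the MST → 1.

1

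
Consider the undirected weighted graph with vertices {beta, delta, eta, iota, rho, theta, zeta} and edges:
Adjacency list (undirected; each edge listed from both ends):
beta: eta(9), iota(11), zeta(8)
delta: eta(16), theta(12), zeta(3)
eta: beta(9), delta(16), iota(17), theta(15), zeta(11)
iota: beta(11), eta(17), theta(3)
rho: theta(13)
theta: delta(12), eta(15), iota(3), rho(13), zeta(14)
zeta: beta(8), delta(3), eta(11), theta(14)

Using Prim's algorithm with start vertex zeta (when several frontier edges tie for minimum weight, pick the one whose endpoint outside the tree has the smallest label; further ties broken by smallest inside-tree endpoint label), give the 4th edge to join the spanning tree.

Prim, starting at zeta.
Step 1: frontier [delta–zeta 3, beta–zeta 8, eta–zeta 11, theta–zeta 14] → take delta–zeta (3); add delta.
Step 2: frontier [delta–theta 12, delta–eta 16, beta–zeta 8, eta–zeta 11, theta–zeta 14] → take beta–zeta (8); add beta.
Step 3: frontier [beta–eta 9, beta–iota 11, delta–theta 12, delta–eta 16, eta–zeta 11, theta–zeta 14] → take beta–eta (9); add eta.
Step 4: frontier [beta–iota 11, delta–theta 12, eta–theta 15, eta–iota 17, theta–zeta 14] → take beta–iota (11); add iota.
Step 5: frontier [delta–theta 12, eta–theta 15, iota–theta 3, theta–zeta 14] → take iota–theta (3); add theta.
Step 6: frontier [rho–theta 13] → take rho–theta (13); add rho.
The 4th edge added is beta–iota.

beta-iota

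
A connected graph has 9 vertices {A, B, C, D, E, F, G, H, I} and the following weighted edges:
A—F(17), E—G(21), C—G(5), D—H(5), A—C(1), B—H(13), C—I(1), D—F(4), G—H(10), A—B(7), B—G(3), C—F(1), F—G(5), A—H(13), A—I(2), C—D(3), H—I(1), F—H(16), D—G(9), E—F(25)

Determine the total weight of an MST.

36

Prim's algorithm from I:
Step 1: cheapest edge leaving the tree is C—I (1); add C.
Step 2: cheapest edge leaving the tree is A—C (1); add A.
Step 3: cheapest edge leaving the tree is C—F (1); add F.
Step 4: cheapest edge leaving the tree is H—I (1); add H.
Step 5: cheapest edge leaving the tree is C—D (3); add D.
Step 6: cheapest edge leaving the tree is C—G (5); add G.
Step 7: cheapest edge leaving the tree is B—G (3); add B.
Step 8: cheapest edge leaving the tree is E—G (21); add E.
MST edges: C—I, A—C, C—F, H—I, C—D, C—G, B—G, E—G; total weight 1+1+1+1+3+5+3+21 = 36.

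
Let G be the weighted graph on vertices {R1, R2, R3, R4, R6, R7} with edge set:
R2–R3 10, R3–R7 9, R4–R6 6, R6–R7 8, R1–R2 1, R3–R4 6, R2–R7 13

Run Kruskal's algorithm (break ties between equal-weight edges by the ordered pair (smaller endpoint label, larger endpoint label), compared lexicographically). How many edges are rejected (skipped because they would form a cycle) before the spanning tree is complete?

1

Kruskal's algorithm — process edges by increasing weight (ties by edge label):
R1–R2 (1): add. Components now {R4} {R6} {R3} {R1,R2} {R7}
R3–R4 (6): add. Components now {R3,R4} {R6} {R1,R2} {R7}
R4–R6 (6): add. Components now {R3,R4,R6} {R1,R2} {R7}
R6–R7 (8): add. Components now {R3,R4,R6,R7} {R1,R2}
R3–R7 (9): skip — R3 and R7 already connected.
R2–R3 (10): add. Components now {R1,R2,R3,R4,R6,R7}
Edges rejected before the tree was complete: 1.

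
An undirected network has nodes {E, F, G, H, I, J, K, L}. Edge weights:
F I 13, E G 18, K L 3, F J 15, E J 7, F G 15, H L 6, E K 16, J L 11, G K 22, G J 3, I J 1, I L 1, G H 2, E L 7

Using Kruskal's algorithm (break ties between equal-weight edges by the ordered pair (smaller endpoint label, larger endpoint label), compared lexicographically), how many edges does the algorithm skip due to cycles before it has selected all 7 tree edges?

Sort edges by weight, then run Kruskal:
I J (1): add — endpoints in different components.
I L (1): add — endpoints in different components.
G H (2): add — endpoints in different components.
G J (3): add — endpoints in different components.
K L (3): add — endpoints in different components.
H L (6): skip — H and L already connected.
E J (7): add — endpoints in different components.
E L (7): skip — E and L already connected.
J L (11): skip — J and L already connected.
F I (13): add — endpoints in different components.
Edges rejected before the tree was complete: 3.

3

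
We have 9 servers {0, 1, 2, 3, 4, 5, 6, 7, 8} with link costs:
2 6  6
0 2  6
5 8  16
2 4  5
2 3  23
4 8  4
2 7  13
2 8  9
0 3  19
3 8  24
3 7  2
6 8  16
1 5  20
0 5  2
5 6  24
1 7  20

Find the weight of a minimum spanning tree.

Kruskal: consider edges lightest-first.
0 5 (2): add — endpoints in different components.
3 7 (2): add — endpoints in different components.
4 8 (4): add — endpoints in different components.
2 4 (5): add — endpoints in different components.
0 2 (6): add — endpoints in different components.
2 6 (6): add — endpoints in different components.
2 8 (9): skip — 2 and 8 already connected.
2 7 (13): add — endpoints in different components.
5 8 (16): skip — 5 and 8 already connected.
6 8 (16): skip — 6 and 8 already connected.
0 3 (19): skip — 0 and 3 already connected.
1 5 (20): add — endpoints in different components.
MST edges: 0 5, 3 7, 4 8, 2 4, 0 2, 2 6, 2 7, 1 5; total weight 2+2+4+5+6+6+13+20 = 58.

58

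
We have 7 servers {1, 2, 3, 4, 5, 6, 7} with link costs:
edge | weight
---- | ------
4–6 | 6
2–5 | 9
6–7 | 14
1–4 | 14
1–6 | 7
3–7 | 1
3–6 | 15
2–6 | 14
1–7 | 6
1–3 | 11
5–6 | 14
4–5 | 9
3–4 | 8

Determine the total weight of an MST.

38

Prim's algorithm from 5:
Step 1: frontier [2–5 9, 4–5 9, 5–6 14] → take 2–5 (9); add 2.
Step 2: frontier [2–6 14, 4–5 9, 5–6 14] → take 4–5 (9); add 4.
Step 3: frontier [2–6 14, 4–6 6, 3–4 8, 1–4 14, 5–6 14] → take 4–6 (6); add 6.
Step 4: frontier [3–4 8, 1–4 14, 1–6 7, 6–7 14, 3–6 15] → take 1–6 (7); add 1.
Step 5: frontier [1–7 6, 1–3 11, 3–4 8, 6–7 14, 3–6 15] → take 1–7 (6); add 7.
Step 6: frontier [1–3 11, 3–4 8, 3–6 15, 3–7 1] → take 3–7 (1); add 3.
MST edges: 2–5, 4–5, 4–6, 1–6, 1–7, 3–7; total weight 9+9+6+7+6+1 = 38.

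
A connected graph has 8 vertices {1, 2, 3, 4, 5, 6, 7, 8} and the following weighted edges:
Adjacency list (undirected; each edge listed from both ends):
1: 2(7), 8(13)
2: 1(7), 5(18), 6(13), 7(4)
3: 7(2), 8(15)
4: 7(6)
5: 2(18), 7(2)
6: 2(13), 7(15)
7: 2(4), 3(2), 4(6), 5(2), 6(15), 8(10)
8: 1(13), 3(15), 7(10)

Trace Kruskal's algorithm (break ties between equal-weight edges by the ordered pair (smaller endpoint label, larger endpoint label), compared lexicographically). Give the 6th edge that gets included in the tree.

Sort edges by weight, then run Kruskal:
3–7 (2): add — endpoints in different components.
5–7 (2): add — endpoints in different components.
2–7 (4): add — endpoints in different components.
4–7 (6): add — endpoints in different components.
1–2 (7): add — endpoints in different components.
7–8 (10): add — endpoints in different components.
1–8 (13): skip — 1 and 8 already connected.
2–6 (13): add — endpoints in different components.
The 6th edge added is 7–8.

7-8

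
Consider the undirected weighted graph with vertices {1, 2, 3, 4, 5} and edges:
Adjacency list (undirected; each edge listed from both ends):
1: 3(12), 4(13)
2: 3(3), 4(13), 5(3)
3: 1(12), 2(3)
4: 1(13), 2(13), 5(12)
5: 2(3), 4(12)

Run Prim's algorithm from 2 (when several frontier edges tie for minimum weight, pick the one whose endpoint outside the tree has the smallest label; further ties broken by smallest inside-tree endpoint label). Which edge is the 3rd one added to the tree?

Grow the tree from 2 using Prim:
Step 1: frontier [2-3 3, 2-5 3, 2-4 13] → take 2-3 (3); add 3.
Step 2: frontier [2-5 3, 2-4 13, 1-3 12] → take 2-5 (3); add 5.
Step 3: frontier [2-4 13, 1-3 12, 4-5 12] → take 1-3 (12); add 1.
Step 4: frontier [1-4 13, 2-4 13, 4-5 12] → take 4-5 (12); add 4.
The 3rd edge added is 1-3.

1-3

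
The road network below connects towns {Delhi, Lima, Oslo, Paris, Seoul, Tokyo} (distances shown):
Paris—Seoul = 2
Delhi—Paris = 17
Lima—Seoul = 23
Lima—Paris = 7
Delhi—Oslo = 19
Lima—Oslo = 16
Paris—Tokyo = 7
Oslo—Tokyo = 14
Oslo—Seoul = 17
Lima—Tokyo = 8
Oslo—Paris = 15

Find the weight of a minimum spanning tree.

Kruskal: consider edges lightest-first.
Paris—Seoul (2): add. Components now {Lima} {Delhi} {Tokyo} {Paris,Seoul} {Oslo}
Lima—Paris (7): add. Components now {Lima,Paris,Seoul} {Delhi} {Tokyo} {Oslo}
Paris—Tokyo (7): add. Components now {Lima,Paris,Seoul,Tokyo} {Delhi} {Oslo}
Lima—Tokyo (8): skip — Lima and Tokyo already connected.
Oslo—Tokyo (14): add. Components now {Lima,Oslo,Paris,Seoul,Tokyo} {Delhi}
Oslo—Paris (15): skip — Paris and Oslo already connected.
Lima—Oslo (16): skip — Lima and Oslo already connected.
Delhi—Paris (17): add. Components now {Delhi,Lima,Oslo,Paris,Seoul,Tokyo}
MST edges: Paris—Seoul, Lima—Paris, Paris—Tokyo, Oslo—Tokyo, Delhi—Paris; total weight 2+7+7+14+17 = 47.

47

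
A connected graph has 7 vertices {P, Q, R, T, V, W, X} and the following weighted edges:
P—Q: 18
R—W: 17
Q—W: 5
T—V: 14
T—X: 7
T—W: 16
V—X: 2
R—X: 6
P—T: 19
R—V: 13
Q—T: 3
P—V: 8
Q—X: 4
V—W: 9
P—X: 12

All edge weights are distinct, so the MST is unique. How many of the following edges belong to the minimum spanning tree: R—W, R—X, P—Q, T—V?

Kruskal: consider edges lightest-first.
V—X (2): add — endpoints in different components.
Q—T (3): add — endpoints in different components.
Q—X (4): add — endpoints in different components.
Q—W (5): add — endpoints in different components.
R—X (6): add — endpoints in different components.
T—X (7): skip — T and X already connected.
P—V (8): add — endpoints in different components.
MST edge set: {V—X, Q—T, Q—X, Q—W, R—X, P—V}.
Of the listed edges, {R—X} are in the MST → 1.

1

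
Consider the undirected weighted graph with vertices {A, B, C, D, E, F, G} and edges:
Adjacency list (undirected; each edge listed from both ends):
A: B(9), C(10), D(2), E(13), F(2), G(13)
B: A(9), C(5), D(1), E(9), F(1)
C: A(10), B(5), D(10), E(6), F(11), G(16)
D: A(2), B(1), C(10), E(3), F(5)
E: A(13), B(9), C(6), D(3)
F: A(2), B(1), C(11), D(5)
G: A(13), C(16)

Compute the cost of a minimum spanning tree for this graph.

Grow the tree from C using Prim:
Step 1: cheapest edge leaving the tree is B-C (5); add B.
Step 2: cheapest edge leaving the tree is B-D (1); add D.
Step 3: cheapest edge leaving the tree is B-F (1); add F.
Step 4: cheapest edge leaving the tree is A-D (2); add A.
Step 5: cheapest edge leaving the tree is D-E (3); add E.
Step 6: cheapest edge leaving the tree is A-G (13); add G.
MST edges: B-C, B-D, B-F, A-D, D-E, A-G; total weight 5+1+1+2+3+13 = 25.

25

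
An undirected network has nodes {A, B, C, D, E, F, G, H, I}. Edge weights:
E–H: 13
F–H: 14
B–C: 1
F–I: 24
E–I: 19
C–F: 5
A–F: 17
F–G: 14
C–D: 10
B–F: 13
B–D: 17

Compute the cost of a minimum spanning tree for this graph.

93

Prim's algorithm from A:
Step 1: frontier [A–F 17] → take A–F (17); add F.
Step 2: frontier [C–F 5, B–F 13, F–G 14, F–H 14, F–I 24] → take C–F (5); add C.
Step 3: frontier [B–C 1, C–D 10, B–F 13, F–G 14, F–H 14, F–I 24] → take B–C (1); add B.
Step 4: frontier [B–D 17, C–D 10, F–G 14, F–H 14, F–I 24] → take C–D (10); add D.
Step 5: frontier [F–G 14, F–H 14, F–I 24] → take F–G (14); add G.
Step 6: frontier [F–H 14, F–I 24] → take F–H (14); add H.
Step 7: frontier [F–I 24, E–H 13] → take E–H (13); add E.
Step 8: frontier [E–I 19, F–I 24] → take E–I (19); add I.
MST edges: A–F, C–F, B–C, C–D, F–G, F–H, E–H, E–I; total weight 17+5+1+10+14+14+13+19 = 93.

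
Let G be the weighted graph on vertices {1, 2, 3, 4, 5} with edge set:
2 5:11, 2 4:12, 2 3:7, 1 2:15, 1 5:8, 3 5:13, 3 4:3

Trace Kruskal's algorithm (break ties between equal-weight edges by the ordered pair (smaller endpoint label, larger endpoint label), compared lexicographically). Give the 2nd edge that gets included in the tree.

2-3

Kruskal's algorithm — process edges by increasing weight (ties by edge label):
3 4 (3): add — endpoints in different components.
2 3 (7): add — endpoints in different components.
1 5 (8): add — endpoints in different components.
2 5 (11): add — endpoints in different components.
The 2nd edge added is 2 3.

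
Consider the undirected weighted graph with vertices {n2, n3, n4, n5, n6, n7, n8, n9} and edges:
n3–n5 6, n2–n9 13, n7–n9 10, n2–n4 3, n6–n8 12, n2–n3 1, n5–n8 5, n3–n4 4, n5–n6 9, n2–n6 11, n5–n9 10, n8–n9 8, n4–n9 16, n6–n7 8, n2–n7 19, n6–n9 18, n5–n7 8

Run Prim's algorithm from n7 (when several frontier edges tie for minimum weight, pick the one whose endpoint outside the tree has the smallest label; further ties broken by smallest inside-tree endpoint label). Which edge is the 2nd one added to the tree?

Prim, starting at n7.
Step 1: cheapest edge leaving the tree is n5–n7 (8); add n5.
Step 2: cheapest edge leaving the tree is n5–n8 (5); add n8.
Step 3: cheapest edge leaving the tree is n3–n5 (6); add n3.
Step 4: cheapest edge leaving the tree is n2–n3 (1); add n2.
Step 5: cheapest edge leaving the tree is n2–n4 (3); add n4.
Step 6: cheapest edge leaving the tree is n6–n7 (8); add n6.
Step 7: cheapest edge leaving the tree is n8–n9 (8); add n9.
The 2nd edge added is n5–n8.

n5-n8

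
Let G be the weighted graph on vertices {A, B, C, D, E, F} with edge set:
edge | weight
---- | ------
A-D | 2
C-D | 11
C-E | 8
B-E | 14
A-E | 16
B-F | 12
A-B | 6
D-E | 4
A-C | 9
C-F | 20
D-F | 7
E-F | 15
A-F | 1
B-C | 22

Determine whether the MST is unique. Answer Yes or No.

Yes

Kruskal: consider edges lightest-first.
A-F (1): add — endpoints in different components.
A-D (2): add — endpoints in different components.
D-E (4): add — endpoints in different components.
A-B (6): add — endpoints in different components.
D-F (7): skip — D and F already connected.
C-E (8): add — endpoints in different components.
Every non-tree edge has weight strictly greater than the heaviest edge on the tree path between its endpoints, so the MST is unique.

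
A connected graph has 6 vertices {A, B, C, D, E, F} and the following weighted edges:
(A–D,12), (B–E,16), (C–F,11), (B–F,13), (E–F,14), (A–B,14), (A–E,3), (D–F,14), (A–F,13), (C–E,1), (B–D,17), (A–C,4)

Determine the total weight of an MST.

40

Kruskal: consider edges lightest-first.
C–E (1): add. Components now {A} {B} {C,E} {D} {F}
A–E (3): add. Components now {A,C,E} {B} {D} {F}
A–C (4): skip — A and C already connected.
C–F (11): add. Components now {A,C,E,F} {B} {D}
A–D (12): add. Components now {A,C,D,E,F} {B}
A–F (13): skip — A and F already connected.
B–F (13): add. Components now {A,B,C,D,E,F}
MST edges: C–E, A–E, C–F, A–D, B–F; total weight 1+3+11+12+13 = 40.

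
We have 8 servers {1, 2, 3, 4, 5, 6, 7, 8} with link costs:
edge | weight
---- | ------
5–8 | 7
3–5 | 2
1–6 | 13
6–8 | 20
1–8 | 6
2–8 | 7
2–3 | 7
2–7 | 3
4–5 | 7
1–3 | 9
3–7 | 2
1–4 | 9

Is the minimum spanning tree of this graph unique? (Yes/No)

Kruskal: consider edges lightest-first.
3–5 (2): add — endpoints in different components.
3–7 (2): add — endpoints in different components.
2–7 (3): add — endpoints in different components.
1–8 (6): add — endpoints in different components.
2–3 (7): skip — 2 and 3 already connected.
2–8 (7): add — endpoints in different components.
4–5 (7): add — endpoints in different components.
5–8 (7): skip — 5 and 8 already connected.
1–3 (9): skip — 1 and 3 already connected.
1–4 (9): skip — 1 and 4 already connected.
1–6 (13): add — endpoints in different components.
Non-tree edge 5–8 has weight 7, equal to the heaviest edge on its tree cycle — swapping gives another MST of the same weight. Not unique.

No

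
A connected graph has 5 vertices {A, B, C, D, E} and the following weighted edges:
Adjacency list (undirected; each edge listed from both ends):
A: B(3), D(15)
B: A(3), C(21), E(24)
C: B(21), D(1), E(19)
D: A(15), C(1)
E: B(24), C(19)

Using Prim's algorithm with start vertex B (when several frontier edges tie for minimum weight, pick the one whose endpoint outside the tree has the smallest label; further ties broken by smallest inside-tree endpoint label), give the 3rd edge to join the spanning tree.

C-D

Grow the tree from B using Prim:
Step 1: frontier [A-B 3, B-C 21, B-E 24] → take A-B (3); add A.
Step 2: frontier [A-D 15, B-C 21, B-E 24] → take A-D (15); add D.
Step 3: frontier [B-C 21, B-E 24, C-D 1] → take C-D (1); add C.
Step 4: frontier [B-E 24, C-E 19] → take C-E (19); add E.
The 3rd edge added is C-D.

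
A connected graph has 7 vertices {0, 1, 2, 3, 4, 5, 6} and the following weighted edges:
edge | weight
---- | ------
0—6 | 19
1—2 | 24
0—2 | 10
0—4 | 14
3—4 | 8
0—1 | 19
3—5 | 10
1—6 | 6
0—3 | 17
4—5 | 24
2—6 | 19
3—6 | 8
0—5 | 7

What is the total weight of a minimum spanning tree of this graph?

Kruskal: consider edges lightest-first.
1—6 (6): add — endpoints in different components.
0—5 (7): add — endpoints in different components.
3—4 (8): add — endpoints in different components.
3—6 (8): add — endpoints in different components.
0—2 (10): add — endpoints in different components.
3—5 (10): add — endpoints in different components.
MST edges: 1—6, 0—5, 3—4, 3—6, 0—2, 3—5; total weight 6+7+8+8+10+10 = 49.

49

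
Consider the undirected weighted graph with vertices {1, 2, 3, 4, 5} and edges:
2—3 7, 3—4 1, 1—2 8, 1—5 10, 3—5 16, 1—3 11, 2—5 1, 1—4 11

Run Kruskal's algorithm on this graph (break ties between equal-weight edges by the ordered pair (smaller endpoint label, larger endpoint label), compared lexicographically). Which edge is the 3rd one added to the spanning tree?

Sort edges by weight, then run Kruskal:
2—5 (1): add — endpoints in different components.
3—4 (1): add — endpoints in different components.
2—3 (7): add — endpoints in different components.
1—2 (8): add — endpoints in different components.
The 3rd edge added is 2—3.

2-3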